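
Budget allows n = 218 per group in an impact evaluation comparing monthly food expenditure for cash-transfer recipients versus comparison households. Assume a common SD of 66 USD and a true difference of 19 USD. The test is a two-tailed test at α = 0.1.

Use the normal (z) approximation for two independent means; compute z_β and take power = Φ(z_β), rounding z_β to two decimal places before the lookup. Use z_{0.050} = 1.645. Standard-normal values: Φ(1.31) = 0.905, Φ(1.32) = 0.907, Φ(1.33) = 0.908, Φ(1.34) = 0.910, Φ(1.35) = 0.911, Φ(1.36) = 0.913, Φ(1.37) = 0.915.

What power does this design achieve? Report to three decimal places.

z_β = δ·√(n/(σ₁²+σ₂²)) − z_{α/2}
    = 19 · √(218/8712) − 1.645
    = 19 · 0.15819 − 1.645
    = 3.0055 − 1.645 = 1.3605 → 1.36
Power = Φ(1.36) = 0.913.

Power ≈ 0.913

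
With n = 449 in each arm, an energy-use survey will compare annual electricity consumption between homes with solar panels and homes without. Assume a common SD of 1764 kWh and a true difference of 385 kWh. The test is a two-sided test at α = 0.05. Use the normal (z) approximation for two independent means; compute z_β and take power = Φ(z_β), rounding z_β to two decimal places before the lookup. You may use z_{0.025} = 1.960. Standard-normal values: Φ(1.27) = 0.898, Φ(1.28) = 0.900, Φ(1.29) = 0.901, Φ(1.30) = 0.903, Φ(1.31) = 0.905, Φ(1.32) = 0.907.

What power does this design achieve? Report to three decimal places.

z_β = δ·√(n/(σ₁²+σ₂²)) − z_{α/2}
    = 385 · √(449/6223392) − 1.960
    = 385 · 0.00849 − 1.960
    = 3.2702 − 1.960 = 1.3102 → 1.31
Power = Φ(1.31) = 0.905.

Power ≈ 0.905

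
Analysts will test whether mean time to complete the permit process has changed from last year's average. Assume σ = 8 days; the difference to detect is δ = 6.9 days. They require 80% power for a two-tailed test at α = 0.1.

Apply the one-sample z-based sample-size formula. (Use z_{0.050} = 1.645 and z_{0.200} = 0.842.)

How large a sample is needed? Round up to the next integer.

n = (z_{α/2} + z_β)² · σ² / δ²
  = (1.645 + 0.842)² · 8² / 6.9²
  = 6.1852 · 64 / 47.61
  = 8.31
Round up → n = 9.

n = 9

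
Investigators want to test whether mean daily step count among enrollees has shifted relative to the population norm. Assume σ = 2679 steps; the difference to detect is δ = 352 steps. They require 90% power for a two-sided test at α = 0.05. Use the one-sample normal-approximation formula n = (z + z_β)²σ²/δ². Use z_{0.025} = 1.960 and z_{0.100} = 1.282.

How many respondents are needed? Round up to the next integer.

n = 609

n = (z_{α/2} + z_β)² · σ² / δ²
  = (1.960 + 1.282)² · 2679² / 352²
  = 10.5106 · 7177041 / 123904
  = 608.82
Round up → n = 609.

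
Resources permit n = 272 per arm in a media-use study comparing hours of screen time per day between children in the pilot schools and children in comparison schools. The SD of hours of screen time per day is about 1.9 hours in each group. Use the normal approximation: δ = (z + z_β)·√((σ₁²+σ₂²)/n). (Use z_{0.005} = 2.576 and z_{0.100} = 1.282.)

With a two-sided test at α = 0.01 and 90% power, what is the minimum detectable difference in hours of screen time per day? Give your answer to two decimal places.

Minimum detectable difference ≈ 0.63 hours

δ = (z_{α/2} + z_β) · √((σ₁²+σ₂²)/n)
  = (2.576 + 1.282) · √(7.22/272)
  = 3.858 · √0.02654
  = 3.858 · 0.1629
  = 0.6286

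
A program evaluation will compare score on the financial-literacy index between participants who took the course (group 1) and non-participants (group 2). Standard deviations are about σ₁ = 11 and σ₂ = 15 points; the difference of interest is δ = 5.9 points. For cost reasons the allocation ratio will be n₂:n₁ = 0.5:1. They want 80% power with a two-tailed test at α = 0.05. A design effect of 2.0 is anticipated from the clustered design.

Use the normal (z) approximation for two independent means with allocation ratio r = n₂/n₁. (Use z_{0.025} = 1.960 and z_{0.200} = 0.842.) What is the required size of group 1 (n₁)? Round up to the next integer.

n₁ = 258

n₁ = (z_{α/2} + z_β)² · (σ₁² + σ₂²/r) / δ²
   = (1.960 + 0.842)² · (11² + 15²/0.5) / 5.9²
   = 7.8512 · (121 + 450) / 34.81
   = 7.8512 · 571 / 34.81
   = 128.79
Design effect: 2.0 × 128.79 = 257.57.
Round up → n₁ = 258; n₂ = r·n₁ = 0.5 × 258 = 129.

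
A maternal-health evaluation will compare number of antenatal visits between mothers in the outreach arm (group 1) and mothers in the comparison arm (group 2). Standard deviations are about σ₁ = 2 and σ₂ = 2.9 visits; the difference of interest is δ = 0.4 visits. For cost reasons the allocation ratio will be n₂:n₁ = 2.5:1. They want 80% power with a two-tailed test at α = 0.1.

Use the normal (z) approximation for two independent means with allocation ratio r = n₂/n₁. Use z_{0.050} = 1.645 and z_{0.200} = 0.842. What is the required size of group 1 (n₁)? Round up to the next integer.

n₁ = 285

n₁ = (z_{α/2} + z_β)² · (σ₁² + σ₂²/r) / δ²
   = (1.645 + 0.842)² · (2² + 2.9²/2.5) / 0.4²
   = 6.1852 · (4 + 3.364) / 0.16
   = 6.1852 · 7.364 / 0.16
   = 284.67
Round up → n₁ = 285; n₂ = r·n₁ = 2.5 × 285 = 713.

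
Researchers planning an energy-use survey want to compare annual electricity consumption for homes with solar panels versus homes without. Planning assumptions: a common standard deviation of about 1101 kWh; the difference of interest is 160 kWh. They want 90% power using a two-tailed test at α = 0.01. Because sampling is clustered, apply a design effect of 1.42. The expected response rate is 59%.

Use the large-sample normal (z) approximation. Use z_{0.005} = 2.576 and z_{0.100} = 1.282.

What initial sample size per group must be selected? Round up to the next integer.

n = 3393 per group

n = (z_{α/2} + z_β)² · (σ₁² + σ₂²) / δ²
  = (2.576 + 1.282)² · (2·1101² = 2424402) / 160²
  = 14.8842 · 2424402 / 25600
  = 1409.58
Design effect: 1.42 × 1409.58 = 2001.60.
Adjust for 59% response: 2001.60 / 0.59 = 3392.54.
Round up → n = 3393 per group.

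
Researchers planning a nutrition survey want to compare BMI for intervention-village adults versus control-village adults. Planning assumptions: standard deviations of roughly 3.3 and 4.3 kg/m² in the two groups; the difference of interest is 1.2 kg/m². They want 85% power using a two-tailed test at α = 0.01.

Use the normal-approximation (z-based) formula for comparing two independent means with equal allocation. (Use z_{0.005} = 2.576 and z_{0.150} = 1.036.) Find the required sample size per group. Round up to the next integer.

n = 267 per group

n = (z_{α/2} + z_β)² · (σ₁² + σ₂²) / δ²
  = (2.576 + 1.036)² · (3.3² + 4.3² = 29.38) / 1.2²
  = 13.0465 · 29.38 / 1.44
  = 266.19
Round up → n = 267 per group.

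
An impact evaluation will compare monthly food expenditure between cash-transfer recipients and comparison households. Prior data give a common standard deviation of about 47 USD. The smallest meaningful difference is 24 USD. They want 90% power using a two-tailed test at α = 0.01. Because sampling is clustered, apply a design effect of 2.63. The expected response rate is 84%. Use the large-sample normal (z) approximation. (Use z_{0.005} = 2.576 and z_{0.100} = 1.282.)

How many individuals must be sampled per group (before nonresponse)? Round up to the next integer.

n = (z_{α/2} + z_β)² · (σ₁² + σ₂²) / δ²
  = (2.576 + 1.282)² · (2·47² = 4418) / 24²
  = 14.8842 · 4418 / 576
  = 114.16
Design effect: 2.63 × 114.16 = 300.25.
Adjust for 84% response: 300.25 / 0.84 = 357.44.
Round up → n = 358 per group.

n = 358 per group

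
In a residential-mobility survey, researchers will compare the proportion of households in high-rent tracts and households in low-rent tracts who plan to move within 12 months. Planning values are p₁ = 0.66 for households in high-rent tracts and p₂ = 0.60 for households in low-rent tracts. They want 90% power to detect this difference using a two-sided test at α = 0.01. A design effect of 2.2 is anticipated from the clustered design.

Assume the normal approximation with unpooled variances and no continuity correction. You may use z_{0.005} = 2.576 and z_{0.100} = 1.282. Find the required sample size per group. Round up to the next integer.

n = (z_{α/2} + z_β)² · [p₁(1−p₁) + p₂(1−p₂)] / (p₁ − p₂)²
  = (2.576 + 1.282)² · (0.66·0.34 + 0.60·0.40) / (0.06)²
  = (3.858)² · (0.2244 + 0.2400) / 0.0036
  = 14.8842 · 0.4644 / 0.0036
  = 1920.06
Design effect: 2.2 × 1920.06 = 4224.13.
Round up → n = 4225 per group.

n = 4225 per group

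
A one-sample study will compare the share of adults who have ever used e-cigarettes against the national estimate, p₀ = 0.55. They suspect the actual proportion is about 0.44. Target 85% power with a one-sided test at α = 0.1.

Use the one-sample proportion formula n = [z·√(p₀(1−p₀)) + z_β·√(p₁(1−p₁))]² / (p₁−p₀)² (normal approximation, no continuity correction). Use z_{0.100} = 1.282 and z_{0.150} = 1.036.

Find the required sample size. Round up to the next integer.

n = 110

n = [z_α·√(p₀q₀) + z_β·√(p₁q₁)]² / (p₁ − p₀)²
  = [1.282·√(0.55·0.45) + 1.036·√(0.44·0.56)]² / (-0.11)²
  = [1.282·0.4975 + 1.036·0.4964]² / 0.0121
  = [1.1520]² / 0.0121
  = 109.69
Round up → n = 110.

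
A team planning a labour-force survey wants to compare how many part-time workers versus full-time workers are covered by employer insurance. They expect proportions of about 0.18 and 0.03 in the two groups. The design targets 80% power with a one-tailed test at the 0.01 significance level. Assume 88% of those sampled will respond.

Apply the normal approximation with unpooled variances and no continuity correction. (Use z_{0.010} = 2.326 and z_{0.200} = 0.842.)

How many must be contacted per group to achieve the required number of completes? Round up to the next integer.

n = (z_α + z_β)² · [p₁(1−p₁) + p₂(1−p₂)] / (p₁ − p₂)²
  = (2.326 + 0.842)² · (0.18·0.82 + 0.03·0.97) / (0.15)²
  = (3.168)² · (0.1476 + 0.0291) / 0.0225
  = 10.0362 · 0.1767 / 0.0225
  = 78.82
Adjust for 88% response: 78.82 / 0.88 = 89.57.
Round up → n = 90 per group.

n = 90 per group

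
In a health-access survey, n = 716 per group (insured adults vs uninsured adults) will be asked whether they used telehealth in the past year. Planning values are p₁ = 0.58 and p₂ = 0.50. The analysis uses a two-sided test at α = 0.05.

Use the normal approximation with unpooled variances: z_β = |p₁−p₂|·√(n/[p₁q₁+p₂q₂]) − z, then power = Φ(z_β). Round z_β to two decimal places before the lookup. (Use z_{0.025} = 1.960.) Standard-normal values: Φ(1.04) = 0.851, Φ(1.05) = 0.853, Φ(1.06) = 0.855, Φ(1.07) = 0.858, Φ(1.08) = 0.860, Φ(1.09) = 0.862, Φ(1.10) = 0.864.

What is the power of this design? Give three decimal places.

Power ≈ 0.862

z_β = |p₁−p₂|·√(n/[p₁q₁+p₂q₂]) − z_{α/2}
    = 0.08 · √(716/0.4936) − 1.960
    = 0.08 · 38.0863 − 1.960
    = 3.0469 − 1.960 = 1.0869 → 1.09
Power = Φ(1.09) = 0.862.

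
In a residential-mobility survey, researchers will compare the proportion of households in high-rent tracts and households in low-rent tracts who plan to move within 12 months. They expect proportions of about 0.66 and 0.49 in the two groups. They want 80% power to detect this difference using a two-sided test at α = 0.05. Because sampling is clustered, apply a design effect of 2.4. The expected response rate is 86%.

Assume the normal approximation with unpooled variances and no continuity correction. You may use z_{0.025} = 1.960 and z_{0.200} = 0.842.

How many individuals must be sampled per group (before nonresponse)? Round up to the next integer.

n = 360 per group

n = (z_{α/2} + z_β)² · [p₁(1−p₁) + p₂(1−p₂)] / (p₁ − p₂)²
  = (1.960 + 0.842)² · (0.66·0.34 + 0.49·0.51) / (0.17)²
  = (2.802)² · (0.2244 + 0.2499) / 0.0289
  = 7.8512 · 0.4743 / 0.0289
  = 128.85
Design effect: 2.4 × 128.85 = 309.25.
Adjust for 86% response: 309.25 / 0.86 = 359.59.
Round up → n = 360 per group.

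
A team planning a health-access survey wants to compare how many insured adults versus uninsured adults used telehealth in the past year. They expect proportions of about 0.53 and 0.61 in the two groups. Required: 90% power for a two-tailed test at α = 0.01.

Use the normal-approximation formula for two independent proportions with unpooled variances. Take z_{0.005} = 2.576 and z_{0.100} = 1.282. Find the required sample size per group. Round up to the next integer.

n = (z_{α/2} + z_β)² · [p₁(1−p₁) + p₂(1−p₂)] / (p₁ − p₂)²
  = (2.576 + 1.282)² · (0.53·0.47 + 0.61·0.39) / (-0.08)²
  = (3.858)² · (0.2491 + 0.2379) / 0.0064
  = 14.8842 · 0.4870 / 0.0064
  = 1132.59
Round up → n = 1133 per group.

n = 1133 per group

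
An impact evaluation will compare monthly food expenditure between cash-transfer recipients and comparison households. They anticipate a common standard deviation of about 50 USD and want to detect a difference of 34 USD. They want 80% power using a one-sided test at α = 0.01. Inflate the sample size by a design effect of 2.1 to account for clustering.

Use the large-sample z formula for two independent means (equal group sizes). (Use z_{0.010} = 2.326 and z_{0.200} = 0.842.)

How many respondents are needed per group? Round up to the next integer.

n = 92 per group

n = (z_α + z_β)² · (σ₁² + σ₂²) / δ²
  = (2.326 + 0.842)² · (2·50² = 5000) / 34²
  = 10.0362 · 5000 / 1156
  = 43.41
Design effect: 2.1 × 43.41 = 91.16.
Round up → n = 92 per group.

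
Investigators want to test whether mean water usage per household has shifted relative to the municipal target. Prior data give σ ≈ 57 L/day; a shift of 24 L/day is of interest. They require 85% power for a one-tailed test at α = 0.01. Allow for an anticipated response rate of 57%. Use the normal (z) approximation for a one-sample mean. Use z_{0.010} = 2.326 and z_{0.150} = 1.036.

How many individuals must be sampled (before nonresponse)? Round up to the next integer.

n = (z_α + z_β)² · σ² / δ²
  = (2.326 + 1.036)² · 57² / 24²
  = 11.3030 · 3249 / 576
  = 63.76
Adjust for 57% response: 63.76 / 0.57 = 111.85.
Round up → n = 112.

n = 112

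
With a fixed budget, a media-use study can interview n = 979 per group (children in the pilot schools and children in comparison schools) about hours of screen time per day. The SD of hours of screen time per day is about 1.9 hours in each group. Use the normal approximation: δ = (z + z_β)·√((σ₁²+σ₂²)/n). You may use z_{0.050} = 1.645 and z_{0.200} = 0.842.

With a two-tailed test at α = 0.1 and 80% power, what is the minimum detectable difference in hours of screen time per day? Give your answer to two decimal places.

Minimum detectable difference ≈ 0.21 hours

δ = (z_{α/2} + z_β) · √((σ₁²+σ₂²)/n)
  = (1.645 + 0.842) · √(7.22/979)
  = 2.487 · √0.00737
  = 2.487 · 0.0859
  = 0.2136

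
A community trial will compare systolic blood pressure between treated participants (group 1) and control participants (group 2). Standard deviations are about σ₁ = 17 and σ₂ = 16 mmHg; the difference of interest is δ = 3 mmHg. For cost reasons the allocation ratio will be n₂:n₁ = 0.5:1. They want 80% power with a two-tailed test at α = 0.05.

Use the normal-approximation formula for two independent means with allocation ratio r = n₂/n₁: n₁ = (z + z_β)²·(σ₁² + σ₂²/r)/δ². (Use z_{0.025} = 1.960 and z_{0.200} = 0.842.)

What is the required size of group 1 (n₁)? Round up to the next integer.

n₁ = 699

n₁ = (z_{α/2} + z_β)² · (σ₁² + σ₂²/r) / δ²
   = (1.960 + 0.842)² · (17² + 16²/0.5) / 3²
   = 7.8512 · (289 + 512) / 9
   = 7.8512 · 801 / 9
   = 698.76
Round up → n₁ = 699; n₂ = r·n₁ = 0.5 × 699 = 350.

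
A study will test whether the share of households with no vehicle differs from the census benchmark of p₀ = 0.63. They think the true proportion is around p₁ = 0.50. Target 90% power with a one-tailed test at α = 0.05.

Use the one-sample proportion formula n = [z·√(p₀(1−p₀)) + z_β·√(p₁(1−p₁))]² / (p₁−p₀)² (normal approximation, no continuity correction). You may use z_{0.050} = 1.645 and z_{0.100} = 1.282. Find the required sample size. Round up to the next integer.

n = 122

n = [z_α·√(p₀q₀) + z_β·√(p₁q₁)]² / (p₁ − p₀)²
  = [1.645·√(0.63·0.37) + 1.282·√(0.50·0.50)]² / (-0.13)²
  = [1.645·0.4828 + 1.282·0.5000]² / 0.0169
  = [1.4352]² / 0.0169
  = 121.88
Round up → n = 122.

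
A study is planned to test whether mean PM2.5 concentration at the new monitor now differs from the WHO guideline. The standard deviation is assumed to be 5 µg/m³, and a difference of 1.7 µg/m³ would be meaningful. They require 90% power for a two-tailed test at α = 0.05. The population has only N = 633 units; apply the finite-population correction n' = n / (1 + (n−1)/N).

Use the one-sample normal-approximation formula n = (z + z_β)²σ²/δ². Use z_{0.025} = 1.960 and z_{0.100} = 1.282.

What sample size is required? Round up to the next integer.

n = (z_{α/2} + z_β)² · σ² / δ²
  = (1.960 + 1.282)² · 5² / 1.7²
  = 10.5106 · 25 / 2.89
  = 90.92
Finite-population correction (N = 633): 90.92 / (1 + (90.92 − 1)/633) = 79.61.
Round up → n = 80.

n = 80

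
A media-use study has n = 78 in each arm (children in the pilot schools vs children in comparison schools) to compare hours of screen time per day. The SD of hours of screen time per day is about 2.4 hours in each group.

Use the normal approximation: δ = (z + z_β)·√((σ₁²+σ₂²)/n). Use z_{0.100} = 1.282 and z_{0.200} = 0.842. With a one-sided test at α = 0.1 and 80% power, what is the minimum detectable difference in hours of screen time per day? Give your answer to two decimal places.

δ = (z_α + z_β) · √((σ₁²+σ₂²)/n)
  = (1.282 + 0.842) · √(11.52/78)
  = 2.124 · √0.14769
  = 2.124 · 0.3843
  = 0.8163

Minimum detectable difference ≈ 0.82 hours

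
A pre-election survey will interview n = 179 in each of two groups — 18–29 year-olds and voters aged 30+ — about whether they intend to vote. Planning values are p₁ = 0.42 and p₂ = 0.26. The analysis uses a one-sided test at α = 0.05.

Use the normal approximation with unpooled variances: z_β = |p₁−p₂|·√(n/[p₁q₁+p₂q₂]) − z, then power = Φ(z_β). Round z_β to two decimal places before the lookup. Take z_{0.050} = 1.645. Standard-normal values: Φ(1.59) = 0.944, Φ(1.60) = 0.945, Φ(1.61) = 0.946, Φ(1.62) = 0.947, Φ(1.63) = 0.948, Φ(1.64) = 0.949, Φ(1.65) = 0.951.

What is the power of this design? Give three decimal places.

z_β = |p₁−p₂|·√(n/[p₁q₁+p₂q₂]) − z_α
    = 0.16 · √(179/0.4360) − 1.645
    = 0.16 · 20.2620 − 1.645
    = 3.2419 − 1.645 = 1.5969 → 1.60
Power = Φ(1.60) = 0.945.

Power ≈ 0.945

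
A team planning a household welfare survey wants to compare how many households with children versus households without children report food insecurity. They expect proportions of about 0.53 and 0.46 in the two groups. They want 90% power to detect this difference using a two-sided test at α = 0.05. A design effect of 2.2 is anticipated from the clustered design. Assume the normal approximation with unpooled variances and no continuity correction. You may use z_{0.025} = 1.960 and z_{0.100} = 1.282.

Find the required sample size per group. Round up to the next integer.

n = (z_{α/2} + z_β)² · [p₁(1−p₁) + p₂(1−p₂)] / (p₁ − p₂)²
  = (1.960 + 1.282)² · (0.53·0.47 + 0.46·0.54) / (0.07)²
  = (3.242)² · (0.2491 + 0.2484) / 0.0049
  = 10.5106 · 0.4975 / 0.0049
  = 1067.14
Design effect: 2.2 × 1067.14 = 2347.72.
Round up → n = 2348 per group.

n = 2348 per group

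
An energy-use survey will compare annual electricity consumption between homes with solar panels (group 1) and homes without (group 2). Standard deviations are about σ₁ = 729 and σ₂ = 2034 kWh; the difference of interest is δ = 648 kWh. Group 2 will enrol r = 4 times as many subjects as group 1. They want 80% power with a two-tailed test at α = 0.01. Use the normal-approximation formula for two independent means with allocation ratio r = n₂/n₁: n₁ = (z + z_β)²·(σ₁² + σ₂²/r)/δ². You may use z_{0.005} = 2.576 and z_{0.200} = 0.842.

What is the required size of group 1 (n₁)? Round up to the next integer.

n₁ = 44

n₁ = (z_{α/2} + z_β)² · (σ₁² + σ₂²/r) / δ²
   = (2.576 + 0.842)² · (729² + 2034²/4) / 648²
   = 11.6827 · (531441 + 1034289) / 419904
   = 11.6827 · 1565730 / 419904
   = 43.56
Round up → n₁ = 44; n₂ = r·n₁ = 4 × 44 = 176.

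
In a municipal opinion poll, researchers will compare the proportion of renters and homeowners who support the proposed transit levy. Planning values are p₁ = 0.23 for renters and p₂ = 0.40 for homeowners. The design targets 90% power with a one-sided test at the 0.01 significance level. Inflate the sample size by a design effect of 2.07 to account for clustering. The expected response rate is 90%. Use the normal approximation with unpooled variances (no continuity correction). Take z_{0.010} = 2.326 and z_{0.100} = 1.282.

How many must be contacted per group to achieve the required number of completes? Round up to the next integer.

n = 433 per group

n = (z_α + z_β)² · [p₁(1−p₁) + p₂(1−p₂)] / (p₁ − p₂)²
  = (2.326 + 1.282)² · (0.23·0.77 + 0.40·0.60) / (-0.17)²
  = (3.608)² · (0.1771 + 0.2400) / 0.0289
  = 13.0177 · 0.4171 / 0.0289
  = 187.88
Design effect: 2.07 × 187.88 = 388.91.
Adjust for 90% response: 388.91 / 0.90 = 432.12.
Round up → n = 433 per group.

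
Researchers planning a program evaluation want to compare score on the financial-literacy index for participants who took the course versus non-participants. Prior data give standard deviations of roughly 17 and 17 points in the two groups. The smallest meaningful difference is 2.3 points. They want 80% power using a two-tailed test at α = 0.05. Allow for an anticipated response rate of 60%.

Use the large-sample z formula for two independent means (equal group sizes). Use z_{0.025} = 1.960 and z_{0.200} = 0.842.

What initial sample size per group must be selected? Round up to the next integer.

n = 1430 per group

n = (z_{α/2} + z_β)² · (σ₁² + σ₂²) / δ²
  = (1.960 + 0.842)² · (17² + 17² = 578) / 2.3²
  = 7.8512 · 578 / 5.29
  = 857.84
Adjust for 60% response: 857.84 / 0.60 = 1429.74.
Round up → n = 1430 per group.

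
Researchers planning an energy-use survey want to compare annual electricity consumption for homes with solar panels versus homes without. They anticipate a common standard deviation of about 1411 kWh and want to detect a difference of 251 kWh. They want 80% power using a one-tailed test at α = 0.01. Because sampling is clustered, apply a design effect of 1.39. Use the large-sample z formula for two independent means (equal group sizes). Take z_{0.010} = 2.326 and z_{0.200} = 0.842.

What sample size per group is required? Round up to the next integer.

n = 882 per group

n = (z_α + z_β)² · (σ₁² + σ₂²) / δ²
  = (2.326 + 0.842)² · (2·1411² = 3981842) / 251²
  = 10.0362 · 3981842 / 63001
  = 634.32
Design effect: 1.39 × 634.32 = 881.70.
Round up → n = 882 per group.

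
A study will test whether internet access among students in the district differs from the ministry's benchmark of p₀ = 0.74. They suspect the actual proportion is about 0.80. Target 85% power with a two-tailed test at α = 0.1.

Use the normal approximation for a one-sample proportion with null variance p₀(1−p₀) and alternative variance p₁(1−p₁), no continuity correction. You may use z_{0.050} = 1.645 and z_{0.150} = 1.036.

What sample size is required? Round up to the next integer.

n = 359

n = [z_{α/2}·√(p₀q₀) + z_β·√(p₁q₁)]² / (p₁ − p₀)²
  = [1.645·√(0.74·0.26) + 1.036·√(0.80·0.20)]² / (0.06)²
  = [1.645·0.4386 + 1.036·0.4000]² / 0.0036
  = [1.1360]² / 0.0036
  = 358.44
Round up → n = 359.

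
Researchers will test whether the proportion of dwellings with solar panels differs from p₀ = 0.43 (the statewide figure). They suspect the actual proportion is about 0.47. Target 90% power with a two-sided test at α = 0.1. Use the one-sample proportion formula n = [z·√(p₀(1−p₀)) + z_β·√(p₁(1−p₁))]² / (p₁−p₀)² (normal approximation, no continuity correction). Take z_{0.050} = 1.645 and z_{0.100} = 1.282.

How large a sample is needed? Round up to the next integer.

n = [z_{α/2}·√(p₀q₀) + z_β·√(p₁q₁)]² / (p₁ − p₀)²
  = [1.645·√(0.43·0.57) + 1.282·√(0.47·0.53)]² / (0.04)²
  = [1.645·0.4951 + 1.282·0.4991]² / 0.0016
  = [1.4542]² / 0.0016
  = 1321.77
Round up → n = 1322.

n = 1322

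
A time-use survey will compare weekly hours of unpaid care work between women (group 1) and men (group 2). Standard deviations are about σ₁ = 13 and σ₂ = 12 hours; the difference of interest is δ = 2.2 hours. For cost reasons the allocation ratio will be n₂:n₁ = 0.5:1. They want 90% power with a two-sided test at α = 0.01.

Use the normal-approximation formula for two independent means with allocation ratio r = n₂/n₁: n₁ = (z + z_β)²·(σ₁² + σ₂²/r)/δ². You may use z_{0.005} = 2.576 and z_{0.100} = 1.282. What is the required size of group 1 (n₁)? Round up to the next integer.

n₁ = 1406

n₁ = (z_{α/2} + z_β)² · (σ₁² + σ₂²/r) / δ²
   = (2.576 + 1.282)² · (13² + 12²/0.5) / 2.2²
   = 14.8842 · (169 + 288) / 4.84
   = 14.8842 · 457 / 4.84
   = 1405.38
Round up → n₁ = 1406; n₂ = r·n₁ = 0.5 × 1406 = 703.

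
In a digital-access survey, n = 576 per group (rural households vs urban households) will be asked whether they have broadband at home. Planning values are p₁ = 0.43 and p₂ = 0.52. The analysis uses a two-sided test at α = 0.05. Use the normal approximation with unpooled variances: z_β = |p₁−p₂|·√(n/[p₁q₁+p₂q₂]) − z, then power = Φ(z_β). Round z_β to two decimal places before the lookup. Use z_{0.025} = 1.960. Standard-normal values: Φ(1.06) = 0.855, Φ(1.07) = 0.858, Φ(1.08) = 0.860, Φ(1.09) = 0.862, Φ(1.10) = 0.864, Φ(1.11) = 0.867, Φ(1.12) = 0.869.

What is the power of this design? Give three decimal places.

Power ≈ 0.867

z_β = |p₁−p₂|·√(n/[p₁q₁+p₂q₂]) − z_{α/2}
    = 0.09 · √(576/0.4947) − 1.960
    = 0.09 · 34.1225 − 1.960
    = 3.0710 − 1.960 = 1.1110 → 1.11
Power = Φ(1.11) = 0.867.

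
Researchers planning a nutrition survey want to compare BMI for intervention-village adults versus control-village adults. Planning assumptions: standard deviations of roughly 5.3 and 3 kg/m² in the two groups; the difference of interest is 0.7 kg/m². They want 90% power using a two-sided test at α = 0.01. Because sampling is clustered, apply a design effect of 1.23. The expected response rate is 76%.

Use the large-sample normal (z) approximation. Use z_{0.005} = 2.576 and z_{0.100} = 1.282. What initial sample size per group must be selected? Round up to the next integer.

n = 1824 per group

n = (z_{α/2} + z_β)² · (σ₁² + σ₂²) / δ²
  = (2.576 + 1.282)² · (5.3² + 3² = 37.09) / 0.7²
  = 14.8842 · 37.09 / 0.49
  = 1126.64
Design effect: 1.23 × 1126.64 = 1385.77.
Adjust for 76% response: 1385.77 / 0.76 = 1823.38.
Round up → n = 1824 per group.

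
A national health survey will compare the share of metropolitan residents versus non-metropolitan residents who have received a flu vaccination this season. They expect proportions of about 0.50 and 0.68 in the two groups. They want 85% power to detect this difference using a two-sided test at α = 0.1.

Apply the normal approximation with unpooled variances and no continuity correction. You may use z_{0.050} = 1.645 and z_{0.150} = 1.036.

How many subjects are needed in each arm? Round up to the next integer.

n = 104 per group

n = (z_{α/2} + z_β)² · [p₁(1−p₁) + p₂(1−p₂)] / (p₁ − p₂)²
  = (1.645 + 1.036)² · (0.50·0.50 + 0.68·0.32) / (-0.18)²
  = (2.681)² · (0.2500 + 0.2176) / 0.0324
  = 7.1878 · 0.4676 / 0.0324
  = 103.73
Round up → n = 104 per group.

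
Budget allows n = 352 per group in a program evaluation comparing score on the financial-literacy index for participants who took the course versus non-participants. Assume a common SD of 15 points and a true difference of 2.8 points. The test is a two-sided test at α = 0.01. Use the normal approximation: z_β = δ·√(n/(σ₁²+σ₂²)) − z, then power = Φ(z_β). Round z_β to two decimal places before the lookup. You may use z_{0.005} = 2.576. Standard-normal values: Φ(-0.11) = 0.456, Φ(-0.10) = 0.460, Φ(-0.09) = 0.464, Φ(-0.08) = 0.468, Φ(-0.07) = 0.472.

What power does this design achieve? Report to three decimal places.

z_β = δ·√(n/(σ₁²+σ₂²)) − z_{α/2}
    = 2.8 · √(352/450) − 2.576
    = 2.8 · 0.88443 − 2.576
    = 2.4764 − 2.576 = -0.0996 → -0.10
Power = Φ(-0.10) = 0.460.

Power ≈ 0.460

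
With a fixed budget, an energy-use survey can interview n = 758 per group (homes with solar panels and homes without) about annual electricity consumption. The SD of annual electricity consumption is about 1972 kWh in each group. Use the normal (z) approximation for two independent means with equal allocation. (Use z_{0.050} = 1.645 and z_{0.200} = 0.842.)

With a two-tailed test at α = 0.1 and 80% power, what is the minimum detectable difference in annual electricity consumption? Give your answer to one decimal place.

Minimum detectable difference ≈ 251.9 kWh

δ = (z_{α/2} + z_β) · √((σ₁²+σ₂²)/n)
  = (1.645 + 0.842) · √(7777568/758)
  = 2.487 · √10260.6
  = 2.487 · 101.2948
  = 251.9203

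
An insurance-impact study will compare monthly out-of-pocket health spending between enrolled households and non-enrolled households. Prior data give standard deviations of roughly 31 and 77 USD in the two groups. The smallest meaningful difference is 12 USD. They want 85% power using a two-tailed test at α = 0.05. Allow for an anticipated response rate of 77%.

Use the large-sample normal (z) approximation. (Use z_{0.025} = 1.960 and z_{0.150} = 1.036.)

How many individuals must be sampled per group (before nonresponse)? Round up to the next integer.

n = 558 per group

n = (z_{α/2} + z_β)² · (σ₁² + σ₂²) / δ²
  = (1.960 + 1.036)² · (31² + 77² = 6890) / 12²
  = 8.9760 · 6890 / 144
  = 429.48
Adjust for 77% response: 429.48 / 0.77 = 557.76.
Round up → n = 558 per group.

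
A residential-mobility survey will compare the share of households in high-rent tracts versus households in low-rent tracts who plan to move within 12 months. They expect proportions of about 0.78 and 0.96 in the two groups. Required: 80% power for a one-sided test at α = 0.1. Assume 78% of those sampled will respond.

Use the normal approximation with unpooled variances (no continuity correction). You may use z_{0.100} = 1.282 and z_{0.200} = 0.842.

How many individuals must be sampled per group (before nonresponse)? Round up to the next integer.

n = 38 per group

n = (z_α + z_β)² · [p₁(1−p₁) + p₂(1−p₂)] / (p₁ − p₂)²
  = (1.282 + 0.842)² · (0.78·0.22 + 0.96·0.04) / (-0.18)²
  = (2.124)² · (0.1716 + 0.0384) / 0.0324
  = 4.5114 · 0.2100 / 0.0324
  = 29.24
Adjust for 78% response: 29.24 / 0.78 = 37.49.
Round up → n = 38 per group.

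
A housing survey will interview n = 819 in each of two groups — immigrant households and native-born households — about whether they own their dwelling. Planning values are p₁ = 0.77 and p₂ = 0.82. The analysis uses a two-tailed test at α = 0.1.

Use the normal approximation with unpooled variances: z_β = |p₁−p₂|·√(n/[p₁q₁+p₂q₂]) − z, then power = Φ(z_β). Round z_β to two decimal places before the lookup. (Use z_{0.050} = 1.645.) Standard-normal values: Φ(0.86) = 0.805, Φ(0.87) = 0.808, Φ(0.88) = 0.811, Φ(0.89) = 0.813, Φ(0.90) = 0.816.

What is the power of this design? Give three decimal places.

Power ≈ 0.808

z_β = |p₁−p₂|·√(n/[p₁q₁+p₂q₂]) − z_{α/2}
    = 0.05 · √(819/0.3247) − 1.645
    = 0.05 · 50.2228 − 1.645
    = 2.5111 − 1.645 = 0.8661 → 0.87
Power = Φ(0.87) = 0.808.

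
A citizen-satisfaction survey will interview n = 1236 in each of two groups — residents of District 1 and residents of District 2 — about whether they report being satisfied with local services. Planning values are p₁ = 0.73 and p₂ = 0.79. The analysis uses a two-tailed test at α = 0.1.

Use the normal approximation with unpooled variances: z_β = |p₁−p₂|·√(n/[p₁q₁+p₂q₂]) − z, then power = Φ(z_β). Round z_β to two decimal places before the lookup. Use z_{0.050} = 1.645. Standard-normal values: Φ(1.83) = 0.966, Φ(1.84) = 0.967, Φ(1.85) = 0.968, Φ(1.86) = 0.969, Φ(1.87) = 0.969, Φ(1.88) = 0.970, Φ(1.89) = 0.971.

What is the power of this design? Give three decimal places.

Power ≈ 0.969

z_β = |p₁−p₂|·√(n/[p₁q₁+p₂q₂]) − z_{α/2}
    = 0.06 · √(1236/0.3630) − 1.645
    = 0.06 · 58.3520 − 1.645
    = 3.5011 − 1.645 = 1.8561 → 1.86
Power = Φ(1.86) = 0.969.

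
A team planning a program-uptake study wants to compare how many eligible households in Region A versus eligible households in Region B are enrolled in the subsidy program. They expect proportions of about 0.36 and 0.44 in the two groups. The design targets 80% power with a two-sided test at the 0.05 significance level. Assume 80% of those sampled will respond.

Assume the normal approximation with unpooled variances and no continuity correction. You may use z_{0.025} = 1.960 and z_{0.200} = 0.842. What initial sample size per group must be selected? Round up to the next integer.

n = 732 per group

n = (z_{α/2} + z_β)² · [p₁(1−p₁) + p₂(1−p₂)] / (p₁ − p₂)²
  = (1.960 + 0.842)² · (0.36·0.64 + 0.44·0.56) / (-0.08)²
  = (2.802)² · (0.2304 + 0.2464) / 0.0064
  = 7.8512 · 0.4768 / 0.0064
  = 584.91
Adjust for 80% response: 584.91 / 0.80 = 731.14.
Round up → n = 732 per group.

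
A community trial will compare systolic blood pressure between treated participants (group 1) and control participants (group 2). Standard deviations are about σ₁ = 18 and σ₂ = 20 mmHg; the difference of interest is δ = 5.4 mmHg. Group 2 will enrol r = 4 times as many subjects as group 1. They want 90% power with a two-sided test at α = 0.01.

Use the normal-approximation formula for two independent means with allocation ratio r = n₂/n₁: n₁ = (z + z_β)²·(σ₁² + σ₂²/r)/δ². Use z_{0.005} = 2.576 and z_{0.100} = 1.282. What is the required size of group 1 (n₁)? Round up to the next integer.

n₁ = (z_{α/2} + z_β)² · (σ₁² + σ₂²/r) / δ²
   = (2.576 + 1.282)² · (18² + 20²/4) / 5.4²
   = 14.8842 · (324 + 100) / 29.16
   = 14.8842 · 424 / 29.16
   = 216.42
Round up → n₁ = 217; n₂ = r·n₁ = 4 × 217 = 868.

n₁ = 217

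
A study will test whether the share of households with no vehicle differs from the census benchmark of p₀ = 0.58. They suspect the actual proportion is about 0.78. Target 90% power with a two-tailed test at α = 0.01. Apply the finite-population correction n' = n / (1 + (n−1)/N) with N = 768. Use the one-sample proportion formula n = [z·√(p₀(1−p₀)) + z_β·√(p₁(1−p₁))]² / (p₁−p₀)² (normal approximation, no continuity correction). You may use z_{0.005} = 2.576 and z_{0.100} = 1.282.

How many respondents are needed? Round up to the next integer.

n = 74

n = [z_{α/2}·√(p₀q₀) + z_β·√(p₁q₁)]² / (p₁ − p₀)²
  = [2.576·√(0.58·0.42) + 1.282·√(0.78·0.22)]² / (0.20)²
  = [2.576·0.4936 + 1.282·0.4142]² / 0.0400
  = [1.8025]² / 0.0400
  = 81.22
Finite-population correction (N = 768): 81.22 / (1 + (81.22 − 1)/768) = 73.54.
Round up → n = 74.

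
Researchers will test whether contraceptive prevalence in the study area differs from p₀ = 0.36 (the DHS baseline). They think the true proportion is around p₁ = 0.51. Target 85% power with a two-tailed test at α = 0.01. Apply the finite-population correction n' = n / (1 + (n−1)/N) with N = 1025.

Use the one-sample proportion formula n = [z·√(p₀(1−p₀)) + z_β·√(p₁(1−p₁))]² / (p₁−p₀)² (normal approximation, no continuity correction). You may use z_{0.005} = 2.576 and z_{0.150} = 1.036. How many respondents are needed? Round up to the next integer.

n = [z_{α/2}·√(p₀q₀) + z_β·√(p₁q₁)]² / (p₁ − p₀)²
  = [2.576·√(0.36·0.64) + 1.036·√(0.51·0.49)]² / (0.15)²
  = [2.576·0.4800 + 1.036·0.4999]² / 0.0225
  = [1.7544]² / 0.0225
  = 136.79
Finite-population correction (N = 1025): 136.79 / (1 + (136.79 − 1)/1025) = 120.79.
Round up → n = 121.

n = 121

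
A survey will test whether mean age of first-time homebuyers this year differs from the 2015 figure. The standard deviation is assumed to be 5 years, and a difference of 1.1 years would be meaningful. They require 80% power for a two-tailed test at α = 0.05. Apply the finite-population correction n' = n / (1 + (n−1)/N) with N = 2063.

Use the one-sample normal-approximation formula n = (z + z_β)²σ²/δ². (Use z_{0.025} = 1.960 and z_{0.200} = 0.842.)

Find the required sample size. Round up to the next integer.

n = (z_{α/2} + z_β)² · σ² / δ²
  = (1.960 + 0.842)² · 5² / 1.1²
  = 7.8512 · 25 / 1.21
  = 162.21
Finite-population correction (N = 2063): 162.21 / (1 + (162.21 − 1)/2063) = 150.46.
Round up → n = 151.

n = 151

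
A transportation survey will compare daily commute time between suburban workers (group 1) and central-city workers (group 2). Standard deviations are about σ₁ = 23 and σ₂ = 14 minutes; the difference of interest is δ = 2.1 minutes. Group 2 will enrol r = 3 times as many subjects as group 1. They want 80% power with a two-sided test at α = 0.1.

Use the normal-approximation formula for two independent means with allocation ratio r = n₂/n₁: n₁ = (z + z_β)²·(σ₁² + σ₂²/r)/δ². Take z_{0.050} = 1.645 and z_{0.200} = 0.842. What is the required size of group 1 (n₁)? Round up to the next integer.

n₁ = (z_{α/2} + z_β)² · (σ₁² + σ₂²/r) / δ²
   = (1.645 + 0.842)² · (23² + 14²/3) / 2.1²
   = 6.1852 · (529 + 65.3333) / 4.41
   = 6.1852 · 594.3333 / 4.41
   = 833.57
Round up → n₁ = 834; n₂ = r·n₁ = 3 × 834 = 2502.

n₁ = 834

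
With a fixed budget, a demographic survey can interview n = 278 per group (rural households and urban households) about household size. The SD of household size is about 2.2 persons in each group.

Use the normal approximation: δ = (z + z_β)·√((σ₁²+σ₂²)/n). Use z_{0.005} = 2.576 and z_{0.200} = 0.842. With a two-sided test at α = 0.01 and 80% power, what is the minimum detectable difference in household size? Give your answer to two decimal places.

Minimum detectable difference ≈ 0.64 persons

δ = (z_{α/2} + z_β) · √((σ₁²+σ₂²)/n)
  = (2.576 + 0.842) · √(9.68/278)
  = 3.418 · √0.03482
  = 3.418 · 0.1866
  = 0.6378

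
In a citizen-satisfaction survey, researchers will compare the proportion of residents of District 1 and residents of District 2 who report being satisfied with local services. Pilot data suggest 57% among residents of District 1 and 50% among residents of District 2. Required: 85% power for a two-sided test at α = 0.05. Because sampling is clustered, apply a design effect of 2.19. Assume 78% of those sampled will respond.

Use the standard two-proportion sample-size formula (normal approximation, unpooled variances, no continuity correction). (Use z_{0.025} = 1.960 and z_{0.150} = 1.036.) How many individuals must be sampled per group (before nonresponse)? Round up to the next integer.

n = 2547 per group

n = (z_{α/2} + z_β)² · [p₁(1−p₁) + p₂(1−p₂)] / (p₁ − p₂)²
  = (1.960 + 1.036)² · (0.57·0.43 + 0.50·0.50) / (0.07)²
  = (2.996)² · (0.2451 + 0.2500) / 0.0049
  = 8.9760 · 0.4951 / 0.0049
  = 906.94
Design effect: 2.19 × 906.94 = 1986.21.
Adjust for 78% response: 1986.21 / 0.78 = 2546.42.
Round up → n = 2547 per group.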